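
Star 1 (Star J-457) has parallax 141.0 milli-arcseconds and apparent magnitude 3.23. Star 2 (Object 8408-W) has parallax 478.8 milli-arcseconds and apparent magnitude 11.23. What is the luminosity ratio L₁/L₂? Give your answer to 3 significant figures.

d₁ = 1/p₁ = 1/0.1410″ = 7.0922 pc; d₂ = 1/p₂ = 1/0.4788″ = 2.0886 pc.
M₁ = m₁ − 5 log₁₀ d₁ + 5 = 3.23 − 4.2539 + 5 = 3.9761.
M₂ = 11.23 − 1.5993 + 5 = 14.6307.
L₁/L₂ = 10^(0.4(M₂ − M₁)) = 10^(0.4 × 10.6546) = 10^4.26184 = 18274.

L₁/L₂ = 18300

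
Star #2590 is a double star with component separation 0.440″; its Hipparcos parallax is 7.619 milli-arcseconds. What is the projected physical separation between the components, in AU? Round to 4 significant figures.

57.75 AU

d = 1/p = 1/0.007619″ = 131.25 pc.
At distance d (pc), an angle of θ arcsec spans θ·d AU: s = 0.440 × 131.25 = 57.75 AU.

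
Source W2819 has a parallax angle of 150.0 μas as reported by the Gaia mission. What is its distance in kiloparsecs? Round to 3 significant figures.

p = 150.0 μas = 0.0001500 arcsec.
d = 1/p = 1/0.0001500 = 6666.7 pc.
= 6.6667 kpc.

6.67 kpc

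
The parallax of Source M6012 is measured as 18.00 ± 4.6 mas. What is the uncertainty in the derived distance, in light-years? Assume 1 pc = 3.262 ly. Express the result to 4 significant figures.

46.31 ly

d = 1/p, so σ_d = σ_p / p².
σ_d = 0.00460 / (0.01800)² = 0.00460 / 0.000324 = 14.198 pc = 14.198 × 3.262 ly = 46.314 ly.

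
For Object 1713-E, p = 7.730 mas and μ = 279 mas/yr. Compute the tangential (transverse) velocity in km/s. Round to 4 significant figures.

171.1 km/s

d = 1/p = 1/0.007730″ = 129.37 pc.
μ = 279 mas/yr = 0.279 ″/yr.
v_t = 4.74 × μ × d = 4.74 × 0.279 × 129.37 = 171.09 km/s.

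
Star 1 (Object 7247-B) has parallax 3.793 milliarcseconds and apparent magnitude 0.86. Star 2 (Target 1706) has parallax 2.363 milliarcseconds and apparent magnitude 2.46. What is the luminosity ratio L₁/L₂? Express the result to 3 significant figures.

d₁ = 1/p₁ = 1/0.003793″ = 263.64 pc; d₂ = 1/p₂ = 1/0.002363″ = 423.19 pc.
M₁ = m₁ − 5 log₁₀ d₁ + 5 = 0.86 − 12.1051 + 5 = -6.2451.
M₂ = 2.46 − 13.1327 + 5 = -5.6727.
L₁/L₂ = 10^(0.4(M₂ − M₁)) = 10^(0.4 × 0.5724) = 10^0.22896 = 1.6942.

L₁/L₂ = 1.69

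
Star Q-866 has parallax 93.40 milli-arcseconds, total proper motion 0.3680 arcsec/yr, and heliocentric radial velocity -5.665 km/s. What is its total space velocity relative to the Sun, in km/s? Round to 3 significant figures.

19.5 km/s

d = 1/p = 1/0.09340″ = 10.707 pc.
v_t = 4.740 μ d = 4.740 × 0.3680 × 10.707 = 18.676 km/s.
v = √(v_r² + v_t²) = √((-5.665)² + 18.676²) = √380.885 = 19.516 km/s.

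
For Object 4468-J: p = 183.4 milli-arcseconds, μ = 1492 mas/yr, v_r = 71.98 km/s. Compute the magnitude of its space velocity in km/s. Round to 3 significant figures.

d = 1/p = 1/0.1834″ = 5.4526 pc.
μ = 1492 mas/yr = 1.492 ″/yr.
v_t = 4.740 μ d = 4.740 × 1.492 × 5.4526 = 38.561 km/s.
v = √(v_r² + v_t²) = √(71.98² + 38.561²) = √6668.07 = 81.658 km/s.

81.7 km/s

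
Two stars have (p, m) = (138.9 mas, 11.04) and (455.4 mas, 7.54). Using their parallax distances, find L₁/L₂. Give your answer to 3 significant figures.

d₁ = 1/p₁ = 1/0.1389″ = 7.1994 pc; d₂ = 1/p₂ = 1/0.4554″ = 2.1959 pc.
M₁ = m₁ − 5 log₁₀ d₁ + 5 = 11.04 − 4.2865 + 5 = 11.7535.
M₂ = 7.54 − 1.7081 + 5 = 10.8319.
L₁/L₂ = 10^(0.4(M₂ − M₁)) = 10^(0.4 × (-0.9216)) = 10^(-0.36864) = 0.42792.

L₁/L₂ = 0.428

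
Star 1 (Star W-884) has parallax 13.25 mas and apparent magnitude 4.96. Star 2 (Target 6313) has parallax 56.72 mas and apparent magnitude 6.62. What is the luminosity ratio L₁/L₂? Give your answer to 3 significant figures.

L₁/L₂ = 84.5

d₁ = 1/p₁ = 1/0.01325″ = 75.472 pc; d₂ = 1/p₂ = 1/0.05672″ = 17.63 pc.
M₁ = m₁ − 5 log₁₀ d₁ + 5 = 4.96 − 9.3889 + 5 = 0.5711.
M₂ = 6.62 − 6.2313 + 5 = 5.3887.
L₁/L₂ = 10^(0.4(M₂ − M₁)) = 10^(0.4 × 4.8176) = 10^1.92704 = 84.536.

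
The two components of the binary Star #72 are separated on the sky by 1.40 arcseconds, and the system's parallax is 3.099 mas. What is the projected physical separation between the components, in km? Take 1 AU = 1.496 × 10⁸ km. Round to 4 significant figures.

d = 1/p = 1/0.003099″ = 322.68 pc.
At distance d (pc), an angle of θ arcsec spans θ·d AU: s = 1.40 × 322.68 = 451.75 AU.
= 451.75 × 1.496 × 10⁸ km = 6.7582 × 10^10 km.

6.758 × 10^10 km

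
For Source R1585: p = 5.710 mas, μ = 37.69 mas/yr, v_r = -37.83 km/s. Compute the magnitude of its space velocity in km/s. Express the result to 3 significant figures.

49.1 km/s

d = 1/p = 1/0.005710″ = 175.13 pc.
μ = 37.69 mas/yr = 0.03769 ″/yr.
v_t = 4.740 μ d = 4.740 × 0.03769 × 175.13 = 31.287 km/s.
v = √(v_r² + v_t²) = √((-37.83)² + 31.287²) = √2409.99 = 49.092 km/s.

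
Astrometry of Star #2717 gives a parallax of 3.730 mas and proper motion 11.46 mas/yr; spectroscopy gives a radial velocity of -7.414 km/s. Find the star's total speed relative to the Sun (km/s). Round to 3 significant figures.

16.3 km/s

d = 1/p = 1/0.003730″ = 268.1 pc.
μ = 11.46 mas/yr = 0.01146 ″/yr.
v_t = 4.740 μ d = 4.740 × 0.01146 × 268.1 = 14.563 km/s.
v = √(v_r² + v_t²) = √((-7.414)² + 14.563²) = √267.048 = 16.342 km/s.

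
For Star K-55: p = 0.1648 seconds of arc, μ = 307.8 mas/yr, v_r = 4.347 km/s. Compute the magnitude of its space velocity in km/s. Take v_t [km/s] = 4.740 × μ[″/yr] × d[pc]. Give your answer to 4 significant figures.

9.863 km/s

d = 1/p = 1/0.1648″ = 6.068 pc.
μ = 307.8 mas/yr = 0.3078 ″/yr.
v_t = 4.740 μ d = 4.740 × 0.3078 × 6.068 = 8.853 km/s.
v = √(v_r² + v_t²) = √(4.347² + 8.853²) = √97.272 = 9.8627 km/s.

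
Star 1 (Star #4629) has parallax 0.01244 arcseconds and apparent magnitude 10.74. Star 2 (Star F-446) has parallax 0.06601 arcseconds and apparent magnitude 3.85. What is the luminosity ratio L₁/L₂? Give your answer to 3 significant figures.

L₁/L₂ = 0.0494

d₁ = 1/p₁ = 1/0.01244″ = 80.386 pc; d₂ = 1/p₂ = 1/0.06601″ = 15.149 pc.
M₁ = m₁ − 5 log₁₀ d₁ + 5 = 10.74 − 9.5259 + 5 = 6.2141.
M₂ = 3.85 − 5.9019 + 5 = 2.9481.
L₁/L₂ = 10^(0.4(M₂ − M₁)) = 10^(0.4 × (-3.2660)) = 10^(-1.30640) = 0.049386.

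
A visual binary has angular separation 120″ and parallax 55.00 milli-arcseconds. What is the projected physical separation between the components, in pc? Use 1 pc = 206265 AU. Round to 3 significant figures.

d = 1/p = 1/0.05500″ = 18.182 pc.
At distance d (pc), an angle of θ arcsec spans θ·d AU: s = 120 × 18.182 = 2181.8 AU.
= 2181.8 / 206265 = 0.010578 pc.

0.0106 pc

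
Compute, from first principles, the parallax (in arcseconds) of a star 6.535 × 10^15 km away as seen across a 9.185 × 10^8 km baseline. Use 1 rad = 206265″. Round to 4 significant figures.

0.02899 arcsec

θ ≈ B/d = (9.185 × 10^8) / (6.535 × 10^15) = 1.4055 × 10^-7 rad.
In arcseconds: 1.4055 × 10^-7 × 206265 = 0.028991″.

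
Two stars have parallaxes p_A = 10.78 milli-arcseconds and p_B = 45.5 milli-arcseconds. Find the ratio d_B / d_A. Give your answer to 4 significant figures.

0.2369

Since d = 1/p, d_B/d_A = p_A/p_B.
= 10.78 / 45.5 = 0.23692.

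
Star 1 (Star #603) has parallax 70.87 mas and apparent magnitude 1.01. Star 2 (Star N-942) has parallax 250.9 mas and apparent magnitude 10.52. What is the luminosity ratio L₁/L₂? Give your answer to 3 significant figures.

L₁/L₂ = 79800

d₁ = 1/p₁ = 1/0.07087″ = 14.11 pc; d₂ = 1/p₂ = 1/0.2509″ = 3.9857 pc.
M₁ = m₁ − 5 log₁₀ d₁ + 5 = 1.01 − 5.7476 + 5 = 0.2624.
M₂ = 10.52 − 3.0025 + 5 = 12.5175.
L₁/L₂ = 10^(0.4(M₂ − M₁)) = 10^(0.4 × 12.2551) = 10^4.90204 = 79807.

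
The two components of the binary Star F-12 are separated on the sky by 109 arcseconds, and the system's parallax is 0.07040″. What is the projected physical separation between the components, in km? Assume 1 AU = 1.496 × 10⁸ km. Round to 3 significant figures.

d = 1/p = 1/0.07040″ = 14.205 pc.
At distance d (pc), an angle of θ arcsec spans θ·d AU: s = 109 × 14.205 = 1548.3 AU.
= 1548.3 × 1.496 × 10⁸ km = 2.3163 × 10^11 km.

2.32 × 10^11 km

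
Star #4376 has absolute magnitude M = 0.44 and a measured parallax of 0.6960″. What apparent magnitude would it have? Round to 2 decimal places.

d = 1/p = 1/0.6960″ = 1.4368 pc.
m − M = 5 log₁₀ d − 5 = 5 log₁₀(1.4368) − 5 = 0.7870 − 5 = -4.2130.
m = M + (m − M) = 0.44 + (-4.2130) = -3.77.

m = -3.77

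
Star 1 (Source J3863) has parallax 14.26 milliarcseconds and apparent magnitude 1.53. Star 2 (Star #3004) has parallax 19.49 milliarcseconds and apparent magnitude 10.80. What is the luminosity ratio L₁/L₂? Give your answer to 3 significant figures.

d₁ = 1/p₁ = 1/0.01426″ = 70.126 pc; d₂ = 1/p₂ = 1/0.01949″ = 51.308 pc.
M₁ = m₁ − 5 log₁₀ d₁ + 5 = 1.53 − 9.2294 + 5 = -2.6994.
M₂ = 10.80 − 8.5509 + 5 = 7.2491.
L₁/L₂ = 10^(0.4(M₂ − M₁)) = 10^(0.4 × 9.9485) = 10^3.97940 = 9536.7.

L₁/L₂ = 9540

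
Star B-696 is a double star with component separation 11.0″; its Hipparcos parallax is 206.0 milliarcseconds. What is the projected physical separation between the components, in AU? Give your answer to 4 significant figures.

d = 1/p = 1/0.2060″ = 4.8544 pc.
At distance d (pc), an angle of θ arcsec spans θ·d AU: s = 11.0 × 4.8544 = 53.398 AU.

53.40 AU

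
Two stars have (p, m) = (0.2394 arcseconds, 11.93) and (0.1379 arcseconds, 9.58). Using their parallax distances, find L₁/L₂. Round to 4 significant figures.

L₁/L₂ = 0.03810

d₁ = 1/p₁ = 1/0.2394″ = 4.1771 pc; d₂ = 1/p₂ = 1/0.1379″ = 7.2516 pc.
M₁ = m₁ − 5 log₁₀ d₁ + 5 = 11.93 − 3.1044 + 5 = 13.8256.
M₂ = 9.58 − 4.3022 + 5 = 10.2778.
L₁/L₂ = 10^(0.4(M₂ − M₁)) = 10^(0.4 × (-3.5478)) = 10^(-1.41912) = 0.038096.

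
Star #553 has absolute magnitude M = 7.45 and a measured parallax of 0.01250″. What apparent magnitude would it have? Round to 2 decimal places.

d = 1/p = 1/0.01250″ = 80 pc.
m − M = 5 log₁₀ d − 5 = 5 log₁₀(80) − 5 = 9.5154 − 5 = 4.5154.
m = M + (m − M) = 7.45 + 4.5154 = 11.97.

m = 11.97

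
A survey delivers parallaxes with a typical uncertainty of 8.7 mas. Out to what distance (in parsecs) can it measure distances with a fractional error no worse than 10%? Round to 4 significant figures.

11.49 pc

σ_d/d = σ_p/p, so the condition is σ_p/p ≤ 0.10, i.e. p ≥ σ_p/0.10.
p_min = 8.7/0.10 = 87 mas = 0.087 arcsec.
d_max = 1/p_min = 1/0.087 = 11.494 pc.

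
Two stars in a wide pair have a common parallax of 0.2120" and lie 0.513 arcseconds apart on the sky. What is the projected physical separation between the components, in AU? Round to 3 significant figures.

2.42 AU

d = 1/p = 1/0.2120″ = 4.717 pc.
At distance d (pc), an angle of θ arcsec spans θ·d AU: s = 0.513 × 4.717 = 2.4198 AU.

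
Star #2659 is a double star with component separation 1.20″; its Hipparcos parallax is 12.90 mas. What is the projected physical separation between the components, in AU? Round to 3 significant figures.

d = 1/p = 1/0.01290″ = 77.519 pc.
At distance d (pc), an angle of θ arcsec spans θ·d AU: s = 1.20 × 77.519 = 93.023 AU.

93.0 AU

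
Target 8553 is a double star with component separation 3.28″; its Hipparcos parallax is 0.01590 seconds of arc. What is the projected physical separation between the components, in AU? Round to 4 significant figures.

206.3 AU

d = 1/p = 1/0.01590″ = 62.893 pc.
At distance d (pc), an angle of θ arcsec spans θ·d AU: s = 3.28 × 62.893 = 206.29 AU.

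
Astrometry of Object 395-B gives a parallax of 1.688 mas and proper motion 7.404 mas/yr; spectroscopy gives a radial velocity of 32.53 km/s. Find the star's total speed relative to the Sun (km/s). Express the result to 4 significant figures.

38.61 km/s

d = 1/p = 1/0.001688″ = 592.42 pc.
μ = 7.404 mas/yr = 0.007404 ″/yr.
v_t = 4.740 μ d = 4.740 × 0.007404 × 592.42 = 20.791 km/s.
v = √(v_r² + v_t²) = √(32.53² + 20.791²) = √1490.47 = 38.607 km/s.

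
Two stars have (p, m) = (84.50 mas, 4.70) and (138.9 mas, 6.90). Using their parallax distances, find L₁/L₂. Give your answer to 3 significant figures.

d₁ = 1/p₁ = 1/0.08450″ = 11.834 pc; d₂ = 1/p₂ = 1/0.1389″ = 7.1994 pc.
M₁ = m₁ − 5 log₁₀ d₁ + 5 = 4.70 − 5.3657 + 5 = 4.3343.
M₂ = 6.90 − 4.2865 + 5 = 7.6135.
L₁/L₂ = 10^(0.4(M₂ − M₁)) = 10^(0.4 × 3.2792) = 10^1.31168 = 20.497.

L₁/L₂ = 20.5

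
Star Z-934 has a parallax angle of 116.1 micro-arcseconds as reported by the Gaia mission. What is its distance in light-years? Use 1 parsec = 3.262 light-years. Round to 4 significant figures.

28100 light years

p = 116.1 micro-arcseconds = 0.0001161 arcsec.
d = 1/p = 1/0.0001161 = 8613.3 pc.
In light-years: 8613.3 × 3.262 = 28097 ly.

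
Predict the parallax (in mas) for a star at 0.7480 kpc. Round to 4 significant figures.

d = 0.7480 kpc = 748 pc.
p = 1/d = 1/748 = 0.0013369 arcsec.
= 0.0013369 × 1000 = 1.3369 mas.

1.337 mas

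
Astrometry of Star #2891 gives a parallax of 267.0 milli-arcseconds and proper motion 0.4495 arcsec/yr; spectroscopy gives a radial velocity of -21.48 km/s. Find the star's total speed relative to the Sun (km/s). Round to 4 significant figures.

22.91 km/s

d = 1/p = 1/0.2670″ = 3.7453 pc.
v_t = 4.740 μ d = 4.740 × 0.4495 × 3.7453 = 7.9798 km/s.
v = √(v_r² + v_t²) = √((-21.48)² + 7.9798²) = √525.068 = 22.914 km/s.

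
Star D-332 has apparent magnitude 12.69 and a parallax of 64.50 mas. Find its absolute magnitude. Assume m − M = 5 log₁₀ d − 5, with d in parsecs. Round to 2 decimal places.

d = 1/p = 1/0.06450″ = 15.504 pc.
m − M = 5 log₁₀(15.504) − 5 = 5.9522 − 5 = 0.9522.
M = m − (m − M) = 12.69 − 0.9522 = 11.74.

M = 11.74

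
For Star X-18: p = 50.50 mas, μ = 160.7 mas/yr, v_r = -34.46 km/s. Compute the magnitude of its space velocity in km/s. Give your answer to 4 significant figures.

37.62 km/s

d = 1/p = 1/0.05050″ = 19.802 pc.
μ = 160.7 mas/yr = 0.1607 ″/yr.
v_t = 4.740 μ d = 4.740 × 0.1607 × 19.802 = 15.084 km/s.
v = √(v_r² + v_t²) = √((-34.46)² + 15.084²) = √1415.02 = 37.617 km/s.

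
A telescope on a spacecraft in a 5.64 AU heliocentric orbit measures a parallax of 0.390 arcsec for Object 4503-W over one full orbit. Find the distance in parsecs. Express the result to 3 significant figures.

With baseline B (in AU) and parallax p (in arcsec), d = B/p parsecs.
d = 5.64 / 0.390 = 14.462 pc.

14.5 pc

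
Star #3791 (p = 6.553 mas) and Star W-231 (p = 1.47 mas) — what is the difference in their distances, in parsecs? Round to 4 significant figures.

527.7 pc

d_A = 1/0.006553″ = 152.6 pc; d_B = 1/0.001470″ = 680.27 pc.
|d_B − d_A| = |680.27 − 152.6| = 527.67 pc.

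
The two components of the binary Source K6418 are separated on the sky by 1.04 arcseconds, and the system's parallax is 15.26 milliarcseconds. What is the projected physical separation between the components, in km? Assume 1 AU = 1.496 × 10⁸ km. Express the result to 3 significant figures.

1.02 × 10^10 km

d = 1/p = 1/0.01526″ = 65.531 pc.
At distance d (pc), an angle of θ arcsec spans θ·d AU: s = 1.04 × 65.531 = 68.152 AU.
= 68.152 × 1.496 × 10⁸ km = 1.0196 × 10^10 km.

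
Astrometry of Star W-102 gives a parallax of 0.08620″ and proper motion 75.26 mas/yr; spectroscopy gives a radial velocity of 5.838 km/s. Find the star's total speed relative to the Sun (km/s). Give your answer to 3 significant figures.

d = 1/p = 1/0.08620″ = 11.601 pc.
μ = 75.26 mas/yr = 0.07526 ″/yr.
v_t = 4.740 μ d = 4.740 × 0.07526 × 11.601 = 4.1385 km/s.
v = √(v_r² + v_t²) = √(5.838² + 4.1385²) = √51.2094 = 7.1561 km/s.

7.16 km/s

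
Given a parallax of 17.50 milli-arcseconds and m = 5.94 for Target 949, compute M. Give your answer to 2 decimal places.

d = 1/p = 1/0.01750″ = 57.143 pc.
m − M = 5 log₁₀(57.143) − 5 = 8.7848 − 5 = 3.7848.
M = m − (m − M) = 5.94 − 3.7848 = 2.16.

M = 2.16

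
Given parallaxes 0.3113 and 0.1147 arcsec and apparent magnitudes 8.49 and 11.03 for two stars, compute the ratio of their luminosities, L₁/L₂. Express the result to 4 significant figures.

d₁ = 1/p₁ = 1/0.3113″ = 3.2123 pc; d₂ = 1/p₂ = 1/0.1147″ = 8.7184 pc.
M₁ = m₁ − 5 log₁₀ d₁ + 5 = 8.49 − 2.5341 + 5 = 10.9559.
M₂ = 11.03 − 4.7022 + 5 = 11.3278.
L₁/L₂ = 10^(0.4(M₂ − M₁)) = 10^(0.4 × 0.3719) = 10^0.14876 = 1.4085.

L₁/L₂ = 1.409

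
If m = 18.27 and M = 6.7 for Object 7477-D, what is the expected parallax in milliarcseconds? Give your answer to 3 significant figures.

0.485 mas

m − M = 18.27 − 6.7 = 11.57.
d = 10^((m−M)/5 + 1) = 10^3.314 = 2060.6 pc.
p = 1/d = 1/2060.6 = 0.0004853 arcsec = 0.4853 mas.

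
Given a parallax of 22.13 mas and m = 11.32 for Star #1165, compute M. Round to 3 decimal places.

d = 1/p = 1/0.02213″ = 45.188 pc.
m − M = 5 log₁₀(45.188) − 5 = 8.2751 − 5 = 3.2751.
M = m − (m − M) = 11.32 − 3.2751 = 8.045.

M = 8.045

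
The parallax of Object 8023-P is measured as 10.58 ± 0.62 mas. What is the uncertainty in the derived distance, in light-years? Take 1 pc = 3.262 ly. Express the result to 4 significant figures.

d = 1/p, so σ_d = σ_p / p².
σ_d = 0.000620 / (0.01058)² = 0.000620 / 0.00011194 = 5.5387 pc = 5.5387 × 3.262 ly = 18.067 ly.

18.07 ly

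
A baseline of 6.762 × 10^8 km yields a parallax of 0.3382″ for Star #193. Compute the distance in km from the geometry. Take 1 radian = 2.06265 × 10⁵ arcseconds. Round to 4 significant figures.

4.124 × 10^14 km

θ = 0.3382″ = 0.3382/206265 = 1.6396 × 10^-6 rad.
d = B/θ = (6.762 × 10^8) / (1.6396 × 10^-6) = 4.1242 × 10^14 km.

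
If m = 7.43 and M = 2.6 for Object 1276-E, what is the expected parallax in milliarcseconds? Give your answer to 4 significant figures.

m − M = 7.43 − 2.6 = 4.83.
d = 10^((m−M)/5 + 1) = 10^1.966 = 92.47 pc.
p = 1/d = 1/92.47 = 0.010814 arcsec = 10.814 mas.

10.81 mas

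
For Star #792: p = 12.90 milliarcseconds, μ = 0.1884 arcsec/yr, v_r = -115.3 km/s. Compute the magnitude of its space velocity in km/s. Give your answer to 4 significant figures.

134.5 km/s

d = 1/p = 1/0.01290″ = 77.519 pc.
v_t = 4.740 μ d = 4.740 × 0.1884 × 77.519 = 69.226 km/s.
v = √(v_r² + v_t²) = √((-115.3)² + 69.226²) = √18086.3 = 134.49 km/s.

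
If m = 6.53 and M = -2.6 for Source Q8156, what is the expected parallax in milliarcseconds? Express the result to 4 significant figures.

m − M = 6.53 − (-2.6) = 9.13.
d = 10^((m−M)/5 + 1) = 10^2.826 = 669.88 pc.
p = 1/d = 1/669.88 = 0.0014928 arcsec = 1.4928 mas.

1.493 mas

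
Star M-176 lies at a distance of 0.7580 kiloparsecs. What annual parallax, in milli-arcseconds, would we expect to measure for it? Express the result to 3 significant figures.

1.32 mas

d = 0.7580 kpc = 758 pc.
p = 1/d = 1/758 = 0.0013193 arcsec.
= 0.0013193 × 1000 = 1.3193 mas.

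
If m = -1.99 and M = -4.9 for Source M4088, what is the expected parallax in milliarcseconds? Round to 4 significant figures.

m − M = -1.99 − (-4.9) = 2.91.
d = 10^((m−M)/5 + 1) = 10^1.582 = 38.194 pc.
p = 1/d = 1/38.194 = 0.026182 arcsec = 26.182 mas.

26.18 mas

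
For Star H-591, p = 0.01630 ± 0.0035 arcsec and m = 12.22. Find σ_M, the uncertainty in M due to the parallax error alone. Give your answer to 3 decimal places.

σ_M = 0.466 mag

M = m − 5 log₁₀ d + 5 = m + 5 log₁₀ p + 5, so ∂M/∂p = 5/(p ln 10).
σ_M = (5/ln 10) · (σ_p/p) = 2.1715 × 0.0035/0.01630 = 2.1715 × 0.21472 = 0.46626.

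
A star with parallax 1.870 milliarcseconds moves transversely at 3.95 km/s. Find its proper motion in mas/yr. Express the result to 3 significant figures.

1.56 mas/yr

d = 1/p = 1/0.001870″ = 534.76 pc.
μ = v_t / (4.74 d) = 3.95 / (4.74 × 534.76) = 3.95 / 2534.8 = 0.0015583 ″/yr = 1.5583 mas/yr.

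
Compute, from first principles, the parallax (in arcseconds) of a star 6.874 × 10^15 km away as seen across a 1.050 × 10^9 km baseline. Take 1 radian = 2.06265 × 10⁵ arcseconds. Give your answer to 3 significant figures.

θ ≈ B/d = (1.050 × 10^9) / (6.874 × 10^15) = 1.5275 × 10^-7 rad.
In arcseconds: 1.5275 × 10^-7 × 206265 = 0.031507″.

0.0315 arcsec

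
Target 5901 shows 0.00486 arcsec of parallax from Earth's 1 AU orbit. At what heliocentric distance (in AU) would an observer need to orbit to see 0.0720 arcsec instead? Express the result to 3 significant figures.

Parallax scales linearly with baseline: p ∝ B, so B = p_target / p_Earth × 1 AU.
B = 0.0720 / 0.00486 = 14.815 AU.

14.8 AU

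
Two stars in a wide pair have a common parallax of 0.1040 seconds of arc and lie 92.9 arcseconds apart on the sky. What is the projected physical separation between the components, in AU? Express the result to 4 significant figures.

893.3 AU

d = 1/p = 1/0.1040″ = 9.6154 pc.
At distance d (pc), an angle of θ arcsec spans θ·d AU: s = 92.9 × 9.6154 = 893.27 AU.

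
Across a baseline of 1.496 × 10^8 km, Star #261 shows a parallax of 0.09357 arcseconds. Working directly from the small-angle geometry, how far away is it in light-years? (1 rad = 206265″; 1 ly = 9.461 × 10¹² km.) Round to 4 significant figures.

34.86 ly

θ = 0.09357″ = 0.09357/206265 = 4.5364 × 10^-7 rad.
d = B/θ = (1.496 × 10^8) / (4.5364 × 10^-7) = 3.2978 × 10^14 km = (3.2978 × 10^14) / (9.461 × 10^12) ly = 34.857 ly.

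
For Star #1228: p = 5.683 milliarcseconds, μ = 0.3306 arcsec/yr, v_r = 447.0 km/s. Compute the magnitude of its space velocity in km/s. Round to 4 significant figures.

d = 1/p = 1/0.005683″ = 175.96 pc.
v_t = 4.740 μ d = 4.740 × 0.3306 × 175.96 = 275.74 km/s.
v = √(v_r² + v_t²) = √(447.0² + 275.74²) = √275842 = 525.21 km/s.

525.2 km/s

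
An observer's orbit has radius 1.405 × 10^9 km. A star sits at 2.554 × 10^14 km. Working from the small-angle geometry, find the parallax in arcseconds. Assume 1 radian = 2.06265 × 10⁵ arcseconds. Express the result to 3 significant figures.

1.13 arcsec

θ ≈ B/d = (1.405 × 10^9) / (2.554 × 10^14) = 5.5012 × 10^-6 rad.
In arcseconds: 5.5012 × 10^-6 × 206265 = 1.1347″.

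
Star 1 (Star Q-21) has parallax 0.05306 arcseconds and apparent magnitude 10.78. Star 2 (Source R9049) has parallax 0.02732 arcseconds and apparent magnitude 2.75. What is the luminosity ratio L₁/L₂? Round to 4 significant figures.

d₁ = 1/p₁ = 1/0.05306″ = 18.847 pc; d₂ = 1/p₂ = 1/0.02732″ = 36.603 pc.
M₁ = m₁ − 5 log₁₀ d₁ + 5 = 10.78 − 6.3762 + 5 = 9.4038.
M₂ = 2.75 − 7.8176 + 5 = -0.0676.
L₁/L₂ = 10^(0.4(M₂ − M₁)) = 10^(0.4 × (-9.4714)) = 10^(-3.78856) = 0.00016272.

L₁/L₂ = 0.0001627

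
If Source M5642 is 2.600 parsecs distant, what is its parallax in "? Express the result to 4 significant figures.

p = 1/d = 1/2.6 = 0.38462 arcsec.

0.3846 "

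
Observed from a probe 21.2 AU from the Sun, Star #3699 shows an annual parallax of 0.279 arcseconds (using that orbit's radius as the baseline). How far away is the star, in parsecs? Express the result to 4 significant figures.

75.99 pc

With baseline B (in AU) and parallax p (in arcsec), d = B/p parsecs.
d = 21.2 / 0.279 = 75.986 pc.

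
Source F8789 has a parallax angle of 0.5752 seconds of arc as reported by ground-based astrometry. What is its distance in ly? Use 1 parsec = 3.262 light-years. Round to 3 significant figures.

d = 1/p = 1/0.5752 = 1.7385 pc.
In light-years: 1.7385 × 3.262 = 5.671 ly.

5.67 ly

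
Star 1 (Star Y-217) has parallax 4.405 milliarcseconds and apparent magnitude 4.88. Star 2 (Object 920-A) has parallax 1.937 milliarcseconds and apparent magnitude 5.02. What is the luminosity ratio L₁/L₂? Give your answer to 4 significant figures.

L₁/L₂ = 0.2200

d₁ = 1/p₁ = 1/0.004405″ = 227.01 pc; d₂ = 1/p₂ = 1/0.001937″ = 516.26 pc.
M₁ = m₁ − 5 log₁₀ d₁ + 5 = 4.88 − 11.7802 + 5 = -1.9002.
M₂ = 5.02 − 13.5643 + 5 = -3.5443.
L₁/L₂ = 10^(0.4(M₂ − M₁)) = 10^(0.4 × (-1.6441)) = 10^(-0.65764) = 0.21997.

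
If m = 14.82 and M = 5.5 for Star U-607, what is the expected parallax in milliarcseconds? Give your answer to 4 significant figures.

m − M = 14.82 − 5.5 = 9.32.
d = 10^((m−M)/5 + 1) = 10^2.864 = 731.14 pc.
p = 1/d = 1/731.14 = 0.0013677 arcsec = 1.3677 mas.

1.368 mas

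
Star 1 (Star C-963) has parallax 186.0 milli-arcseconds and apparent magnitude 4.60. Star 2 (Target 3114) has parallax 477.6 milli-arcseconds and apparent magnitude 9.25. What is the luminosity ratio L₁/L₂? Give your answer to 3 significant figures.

L₁/L₂ = 478

d₁ = 1/p₁ = 1/0.1860″ = 5.3763 pc; d₂ = 1/p₂ = 1/0.4776″ = 2.0938 pc.
M₁ = m₁ − 5 log₁₀ d₁ + 5 = 4.60 − 3.6524 + 5 = 5.9476.
M₂ = 9.25 − 1.6047 + 5 = 12.6453.
L₁/L₂ = 10^(0.4(M₂ − M₁)) = 10^(0.4 × 6.6977) = 10^2.67908 = 477.62.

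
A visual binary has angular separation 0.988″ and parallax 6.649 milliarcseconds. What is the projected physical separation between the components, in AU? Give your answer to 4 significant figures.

148.6 AU

d = 1/p = 1/0.006649″ = 150.4 pc.
At distance d (pc), an angle of θ arcsec spans θ·d AU: s = 0.988 × 150.4 = 148.6 AU.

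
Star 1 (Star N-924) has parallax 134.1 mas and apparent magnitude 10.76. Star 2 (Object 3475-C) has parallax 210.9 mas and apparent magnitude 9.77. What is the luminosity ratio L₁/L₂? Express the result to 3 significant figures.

d₁ = 1/p₁ = 1/0.1341″ = 7.4571 pc; d₂ = 1/p₂ = 1/0.2109″ = 4.7416 pc.
M₁ = m₁ − 5 log₁₀ d₁ + 5 = 10.76 − 4.3628 + 5 = 11.3972.
M₂ = 9.77 − 3.3796 + 5 = 11.3904.
L₁/L₂ = 10^(0.4(M₂ − M₁)) = 10^(0.4 × (-0.0068)) = 10^(-0.00272) = 0.99376.

L₁/L₂ = 0.994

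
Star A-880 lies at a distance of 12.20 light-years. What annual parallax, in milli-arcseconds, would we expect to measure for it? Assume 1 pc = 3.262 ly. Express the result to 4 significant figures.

267.4 mas

d = 12.20 ly ÷ 3.262 = 3.74 pc.
p = 1/d = 1/3.74 = 0.26738 arcsec.
= 0.26738 × 1000 = 267.38 mas.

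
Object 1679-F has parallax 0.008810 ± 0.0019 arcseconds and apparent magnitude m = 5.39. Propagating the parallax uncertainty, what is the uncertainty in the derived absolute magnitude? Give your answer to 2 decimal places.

σ_M = 0.47 mag

M = m − 5 log₁₀ d + 5 = m + 5 log₁₀ p + 5, so ∂M/∂p = 5/(p ln 10).
σ_M = (5/ln 10) · (σ_p/p) = 2.1715 × 0.0019/0.008810 = 2.1715 × 0.21566 = 0.46831.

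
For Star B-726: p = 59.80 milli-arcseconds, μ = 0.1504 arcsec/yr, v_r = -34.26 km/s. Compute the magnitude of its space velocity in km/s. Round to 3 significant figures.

d = 1/p = 1/0.05980″ = 16.722 pc.
v_t = 4.740 μ d = 4.740 × 0.1504 × 16.722 = 11.921 km/s.
v = √(v_r² + v_t²) = √((-34.26)² + 11.921²) = √1315.86 = 36.275 km/s.

36.3 km/s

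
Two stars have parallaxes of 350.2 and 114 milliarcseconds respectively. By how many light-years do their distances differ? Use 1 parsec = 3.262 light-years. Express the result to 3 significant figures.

d_A = 1/0.3502″ = 2.8555 pc; d_B = 1/0.1140″ = 8.7719 pc.
|d_B − d_A| = |8.7719 − 2.8555| = 5.9164 pc = 5.9164 × 3.262 ly = 19.299 ly.

19.3 ly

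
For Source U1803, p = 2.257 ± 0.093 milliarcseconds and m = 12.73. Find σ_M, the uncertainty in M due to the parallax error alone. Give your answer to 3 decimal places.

σ_M = 0.089 mag

M = m − 5 log₁₀ d + 5 = m + 5 log₁₀ p + 5, so ∂M/∂p = 5/(p ln 10).
σ_M = (5/ln 10) · (σ_p/p) = 2.1715 × 0.093/2.257 = 2.1715 × 0.041205 = 0.089477.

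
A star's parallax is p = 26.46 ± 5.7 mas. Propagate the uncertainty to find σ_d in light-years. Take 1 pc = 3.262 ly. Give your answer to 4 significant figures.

26.56 ly

d = 1/p, so σ_d = σ_p / p².
σ_d = 0.00570 / (0.02646)² = 0.00570 / 0.00070013 = 8.1413 pc = 8.1413 × 3.262 ly = 26.557 ly.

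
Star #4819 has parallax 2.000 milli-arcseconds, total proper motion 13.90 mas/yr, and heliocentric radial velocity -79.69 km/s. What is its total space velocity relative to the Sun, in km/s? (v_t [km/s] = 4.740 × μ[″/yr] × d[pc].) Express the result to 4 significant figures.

d = 1/p = 1/0.002000″ = 500 pc.
μ = 13.90 mas/yr = 0.01390 ″/yr.
v_t = 4.740 μ d = 4.740 × 0.01390 × 500 = 32.943 km/s.
v = √(v_r² + v_t²) = √((-79.69)² + 32.943²) = √7435.74 = 86.231 km/s.

86.23 km/s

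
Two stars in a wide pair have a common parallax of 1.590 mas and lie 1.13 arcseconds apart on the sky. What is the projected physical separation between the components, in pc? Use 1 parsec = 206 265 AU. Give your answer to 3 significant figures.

0.00345 pc

d = 1/p = 1/0.001590″ = 628.93 pc.
At distance d (pc), an angle of θ arcsec spans θ·d AU: s = 1.13 × 628.93 = 710.69 AU.
= 710.69 / 206265 = 0.0034455 pc.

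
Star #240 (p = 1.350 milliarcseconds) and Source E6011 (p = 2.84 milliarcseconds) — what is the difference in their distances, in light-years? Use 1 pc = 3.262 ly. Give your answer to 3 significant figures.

d_A = 1/0.001350″ = 740.74 pc; d_B = 1/0.002840″ = 352.11 pc.
|d_B − d_A| = |352.11 − 740.74| = 388.63 pc = 388.63 × 3.262 ly = 1267.7 ly.

1270 ly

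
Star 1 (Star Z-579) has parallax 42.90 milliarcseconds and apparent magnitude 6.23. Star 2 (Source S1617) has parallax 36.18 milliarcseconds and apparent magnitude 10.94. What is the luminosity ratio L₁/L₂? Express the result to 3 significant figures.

d₁ = 1/p₁ = 1/0.04290″ = 23.31 pc; d₂ = 1/p₂ = 1/0.03618″ = 27.64 pc.
M₁ = m₁ − 5 log₁₀ d₁ + 5 = 6.23 − 6.8377 + 5 = 4.3923.
M₂ = 10.94 − 7.2077 + 5 = 8.7323.
L₁/L₂ = 10^(0.4(M₂ − M₁)) = 10^(0.4 × 4.3400) = 10^1.73600 = 54.45.

L₁/L₂ = 54.5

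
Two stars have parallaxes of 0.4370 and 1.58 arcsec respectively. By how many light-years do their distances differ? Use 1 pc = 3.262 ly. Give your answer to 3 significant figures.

5.40 ly

d_A = 1/0.4370″ = 2.2883 pc; d_B = 1/1.580″ = 0.63291 pc.
|d_B − d_A| = |0.63291 − 2.2883| = 1.6554 pc = 1.6554 × 3.262 ly = 5.3999 ly.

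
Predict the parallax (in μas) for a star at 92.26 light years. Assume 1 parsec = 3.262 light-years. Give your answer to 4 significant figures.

35360 μas

d = 92.26 ly ÷ 3.262 = 28.283 pc.
p = 1/d = 1/28.283 = 0.035357 arcsec.
= 0.035357 × 10⁶ = 35357 μas.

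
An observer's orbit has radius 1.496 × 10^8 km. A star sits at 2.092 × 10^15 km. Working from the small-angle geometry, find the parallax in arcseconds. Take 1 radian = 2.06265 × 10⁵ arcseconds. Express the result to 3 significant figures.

θ ≈ B/d = (1.496 × 10^8) / (2.092 × 10^15) = 7.1511 × 10^-8 rad.
In arcseconds: 7.1511 × 10^-8 × 206265 = 0.01475″.

0.0148 arcsec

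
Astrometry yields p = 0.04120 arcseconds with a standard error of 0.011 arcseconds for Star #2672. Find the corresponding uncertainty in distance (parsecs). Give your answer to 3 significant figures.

d = 1/p, so σ_d = σ_p / p².
σ_d = 0.0110 / (0.04120)² = 0.0110 / 0.0016974 = 6.4805 pc.

6.48 pc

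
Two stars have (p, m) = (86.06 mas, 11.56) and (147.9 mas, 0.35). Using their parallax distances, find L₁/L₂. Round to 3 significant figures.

L₁/L₂ = 9.69 × 10^-5

d₁ = 1/p₁ = 1/0.08606″ = 11.62 pc; d₂ = 1/p₂ = 1/0.1479″ = 6.7613 pc.
M₁ = m₁ − 5 log₁₀ d₁ + 5 = 11.56 − 5.3260 + 5 = 11.2340.
M₂ = 0.35 − 4.1502 + 5 = 1.1998.
L₁/L₂ = 10^(0.4(M₂ − M₁)) = 10^(0.4 × (-10.0342)) = 10^(-4.01368) = 0.000096899.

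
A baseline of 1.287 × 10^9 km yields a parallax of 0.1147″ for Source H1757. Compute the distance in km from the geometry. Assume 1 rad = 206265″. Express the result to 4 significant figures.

2.314 × 10^15 km

θ = 0.1147″ = 0.1147/206265 = 5.5608 × 10^-7 rad.
d = B/θ = (1.287 × 10^9) / (5.5608 × 10^-7) = 2.3144 × 10^15 km.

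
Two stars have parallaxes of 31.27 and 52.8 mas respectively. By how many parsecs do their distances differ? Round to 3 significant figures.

d_A = 1/0.03127″ = 31.98 pc; d_B = 1/0.05280″ = 18.939 pc.
|d_B − d_A| = |18.939 − 31.98| = 13.041 pc.

13.0 pc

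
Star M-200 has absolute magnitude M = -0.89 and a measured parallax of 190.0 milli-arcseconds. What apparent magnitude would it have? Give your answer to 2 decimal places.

m = -2.28

d = 1/p = 1/0.1900″ = 5.2632 pc.
m − M = 5 log₁₀ d − 5 = 5 log₁₀(5.2632) − 5 = 3.6062 − 5 = -1.3938.
m = M + (m − M) = -0.89 + (-1.3938) = -2.28.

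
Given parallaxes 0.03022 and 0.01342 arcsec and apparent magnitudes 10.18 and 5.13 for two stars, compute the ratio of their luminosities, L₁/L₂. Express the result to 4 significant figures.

L₁/L₂ = 0.001883

d₁ = 1/p₁ = 1/0.03022″ = 33.091 pc; d₂ = 1/p₂ = 1/0.01342″ = 74.516 pc.
M₁ = m₁ − 5 log₁₀ d₁ + 5 = 10.18 − 7.5985 + 5 = 7.5815.
M₂ = 5.13 − 9.3612 + 5 = 0.7688.
L₁/L₂ = 10^(0.4(M₂ − M₁)) = 10^(0.4 × (-6.8127)) = 10^(-2.72508) = 0.0018833.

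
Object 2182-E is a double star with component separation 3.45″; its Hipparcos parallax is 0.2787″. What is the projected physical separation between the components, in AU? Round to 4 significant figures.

12.38 AU

d = 1/p = 1/0.2787″ = 3.5881 pc.
At distance d (pc), an angle of θ arcsec spans θ·d AU: s = 3.45 × 3.5881 = 12.379 AU.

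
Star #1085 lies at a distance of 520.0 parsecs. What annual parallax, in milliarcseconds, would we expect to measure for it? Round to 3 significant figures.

p = 1/d = 1/520 = 0.0019231 arcsec.
= 0.0019231 × 1000 = 1.9231 mas.

1.92 mas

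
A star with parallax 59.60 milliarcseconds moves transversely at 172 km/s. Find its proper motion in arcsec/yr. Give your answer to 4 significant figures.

2.163 arcsec/yr

d = 1/p = 1/0.05960″ = 16.779 pc.
μ = v_t / (4.74 d) = 172 / (4.74 × 16.779) = 172 / 79.532 = 2.1627 ″/yr.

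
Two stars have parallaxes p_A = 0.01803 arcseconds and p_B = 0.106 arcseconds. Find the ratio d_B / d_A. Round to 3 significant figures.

0.170

Since d = 1/p, d_B/d_A = p_A/p_B.
= 0.01803 / 0.106 = 0.17009.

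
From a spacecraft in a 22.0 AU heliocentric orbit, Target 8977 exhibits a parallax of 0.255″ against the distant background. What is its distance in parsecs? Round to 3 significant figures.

With baseline B (in AU) and parallax p (in arcsec), d = B/p parsecs.
d = 22.0 / 0.255 = 86.275 pc.

86.3 pc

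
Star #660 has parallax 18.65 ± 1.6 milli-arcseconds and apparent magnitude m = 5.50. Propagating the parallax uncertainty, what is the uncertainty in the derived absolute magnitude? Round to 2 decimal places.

M = m − 5 log₁₀ d + 5 = m + 5 log₁₀ p + 5, so ∂M/∂p = 5/(p ln 10).
σ_M = (5/ln 10) · (σ_p/p) = 2.1715 × 1.6/18.65 = 2.1715 × 0.085791 = 0.1863.

σ_M = 0.19 mag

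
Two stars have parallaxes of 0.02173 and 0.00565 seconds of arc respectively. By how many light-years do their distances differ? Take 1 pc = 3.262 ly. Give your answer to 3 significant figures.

427 ly

d_A = 1/0.02173″ = 46.019 pc; d_B = 1/0.005650″ = 176.99 pc.
|d_B − d_A| = |176.99 − 46.019| = 130.97 pc = 130.97 × 3.262 ly = 427.22 ly.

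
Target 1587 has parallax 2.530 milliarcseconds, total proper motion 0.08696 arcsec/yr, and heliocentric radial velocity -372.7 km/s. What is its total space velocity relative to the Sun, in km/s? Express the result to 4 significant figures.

406.8 km/s

d = 1/p = 1/0.002530″ = 395.26 pc.
v_t = 4.740 μ d = 4.740 × 0.08696 × 395.26 = 162.92 km/s.
v = √(v_r² + v_t²) = √((-372.7)² + 162.92²) = √165448 = 406.75 km/s.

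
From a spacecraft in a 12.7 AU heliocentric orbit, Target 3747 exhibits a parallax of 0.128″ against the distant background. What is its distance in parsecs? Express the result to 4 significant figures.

With baseline B (in AU) and parallax p (in arcsec), d = B/p parsecs.
d = 12.7 / 0.128 = 99.219 pc.

99.22 pc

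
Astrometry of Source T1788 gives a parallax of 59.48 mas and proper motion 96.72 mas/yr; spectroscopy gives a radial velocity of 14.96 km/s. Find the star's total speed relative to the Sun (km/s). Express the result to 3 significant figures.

d = 1/p = 1/0.05948″ = 16.812 pc.
μ = 96.72 mas/yr = 0.09672 ″/yr.
v_t = 4.740 μ d = 4.740 × 0.09672 × 16.812 = 7.7075 km/s.
v = √(v_r² + v_t²) = √(14.96² + 7.7075²) = √283.207 = 16.829 km/s.

16.8 km/s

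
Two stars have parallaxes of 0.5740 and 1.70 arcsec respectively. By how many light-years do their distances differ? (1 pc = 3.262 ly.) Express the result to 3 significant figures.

3.76 ly

d_A = 1/0.5740″ = 1.7422 pc; d_B = 1/1.700″ = 0.58824 pc.
|d_B − d_A| = |0.58824 − 1.7422| = 1.154 pc = 1.154 × 3.262 ly = 3.7643 ly.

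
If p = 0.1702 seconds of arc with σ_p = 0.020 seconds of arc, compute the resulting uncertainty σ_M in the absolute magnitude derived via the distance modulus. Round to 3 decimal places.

M = m − 5 log₁₀ d + 5 = m + 5 log₁₀ p + 5, so ∂M/∂p = 5/(p ln 10).
σ_M = (5/ln 10) · (σ_p/p) = 2.1715 × 0.020/0.1702 = 2.1715 × 0.11751 = 0.25517.

σ_M = 0.255 mag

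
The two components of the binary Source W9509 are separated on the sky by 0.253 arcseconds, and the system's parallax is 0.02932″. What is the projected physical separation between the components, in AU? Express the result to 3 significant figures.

8.63 AU

d = 1/p = 1/0.02932″ = 34.106 pc.
At distance d (pc), an angle of θ arcsec spans θ·d AU: s = 0.253 × 34.106 = 8.6288 AU.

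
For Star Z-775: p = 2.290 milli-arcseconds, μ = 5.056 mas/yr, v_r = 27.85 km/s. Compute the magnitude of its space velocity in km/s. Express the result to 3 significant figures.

29.8 km/s

d = 1/p = 1/0.002290″ = 436.68 pc.
μ = 5.056 mas/yr = 0.005056 ″/yr.
v_t = 4.740 μ d = 4.740 × 0.005056 × 436.68 = 10.465 km/s.
v = √(v_r² + v_t²) = √(27.85² + 10.465²) = √885.139 = 29.751 km/s.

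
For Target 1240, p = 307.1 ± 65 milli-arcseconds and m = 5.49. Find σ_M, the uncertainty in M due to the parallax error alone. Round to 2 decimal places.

M = m − 5 log₁₀ d + 5 = m + 5 log₁₀ p + 5, so ∂M/∂p = 5/(p ln 10).
σ_M = (5/ln 10) · (σ_p/p) = 2.1715 × 65/307.1 = 2.1715 × 0.21166 = 0.45962.

σ_M = 0.46 mag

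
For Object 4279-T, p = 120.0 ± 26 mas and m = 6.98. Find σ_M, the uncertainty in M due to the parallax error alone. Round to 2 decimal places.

M = m − 5 log₁₀ d + 5 = m + 5 log₁₀ p + 5, so ∂M/∂p = 5/(p ln 10).
σ_M = (5/ln 10) · (σ_p/p) = 2.1715 × 26/120.0 = 2.1715 × 0.21667 = 0.4705.

σ_M = 0.47 mag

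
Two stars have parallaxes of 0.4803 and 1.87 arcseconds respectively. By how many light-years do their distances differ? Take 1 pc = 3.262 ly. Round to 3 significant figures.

5.05 ly

d_A = 1/0.4803″ = 2.082 pc; d_B = 1/1.870″ = 0.53476 pc.
|d_B − d_A| = |0.53476 − 2.082| = 1.5472 pc = 1.5472 × 3.262 ly = 5.047 ly.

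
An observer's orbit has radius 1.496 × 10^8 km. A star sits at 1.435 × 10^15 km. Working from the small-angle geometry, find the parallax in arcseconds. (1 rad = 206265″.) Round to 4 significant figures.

θ ≈ B/d = (1.496 × 10^8) / (1.435 × 10^15) = 1.0425 × 10^-7 rad.
In arcseconds: 1.0425 × 10^-7 × 206265 = 0.021503″.

0.02150 arcsec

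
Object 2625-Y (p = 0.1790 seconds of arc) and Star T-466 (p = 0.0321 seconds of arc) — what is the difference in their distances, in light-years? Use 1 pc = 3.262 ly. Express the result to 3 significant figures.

d_A = 1/0.1790″ = 5.5866 pc; d_B = 1/0.03210″ = 31.153 pc.
|d_B − d_A| = |31.153 − 5.5866| = 25.566 pc = 25.566 × 3.262 ly = 83.396 ly.

83.4 ly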